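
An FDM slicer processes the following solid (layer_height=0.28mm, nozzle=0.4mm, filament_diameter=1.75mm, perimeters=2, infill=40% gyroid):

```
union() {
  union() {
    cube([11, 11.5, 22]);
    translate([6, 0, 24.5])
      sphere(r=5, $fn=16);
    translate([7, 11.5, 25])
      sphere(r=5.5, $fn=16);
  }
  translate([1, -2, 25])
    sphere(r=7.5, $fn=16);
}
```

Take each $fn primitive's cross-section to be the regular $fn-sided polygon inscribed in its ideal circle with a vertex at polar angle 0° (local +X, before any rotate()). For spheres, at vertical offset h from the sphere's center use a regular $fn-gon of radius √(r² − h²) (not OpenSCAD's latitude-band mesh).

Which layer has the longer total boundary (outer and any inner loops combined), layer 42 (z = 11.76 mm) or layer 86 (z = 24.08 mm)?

Layer 42 (z = 11.76): the 11×11.5 cube contributes its full rectangle (perimeter 45.00 mm); the sphere at (6, 0) is absent (|z−center|=12.740 > r=5); the sphere at (7, 11.5) does not reach this height (|z−center|=13.240 > r=5.5); Combining (union): only the 11×11.5 cube is present, so the union is just that shape — boundary = 45.00 mm; the sphere at (1, -2) is absent (|z−center|=13.240 > r=7.5); Merging all regions: only the result so far is present, so the union is just that shape — boundary = 45.00 mm. So its perimeter = 45.00 mm. Layer 86 (z = 24.08): the cube does not reach this height (z outside [0, 22]); the r=5 sphere at (6, 0) contributes a regular 16-gon of circumradius √(5²−0.42²) = 4.982 (perimeter = 2·16·4.982·sin(180°/16) = 31.10 mm); the r=5.5 sphere at (7, 11.5) contributes a regular 16-gon of circumradius √(5.5²−0.92²) = 5.423 (perimeter = 2·16·5.423·sin(180°/16) = 33.85 mm); Combining (union): the 2 present regions are separate (no shared area or edge), so areas and boundary lengths simply add and each stays a separate island — boundary = 64.96 mm; the r=7.5 sphere at (1, -2) slices to a regular 16-gon of circumradius 7.443 (√(r²−h²) with h=0.92 from center) (perimeter = 2·16·7.443·sin(180°/16) = 46.47 mm); Taking the union: the regions partially overlap (shared area 51.43 mm²), so the edge portions inside another operand are dropped and the merged outline is re-measured after clipping — boundary = 84.81 mm. So its perimeter = 84.81 mm. Layer 86 is larger (84.81 vs 45.00 mm).

layer 86 (z = 24.08 mm)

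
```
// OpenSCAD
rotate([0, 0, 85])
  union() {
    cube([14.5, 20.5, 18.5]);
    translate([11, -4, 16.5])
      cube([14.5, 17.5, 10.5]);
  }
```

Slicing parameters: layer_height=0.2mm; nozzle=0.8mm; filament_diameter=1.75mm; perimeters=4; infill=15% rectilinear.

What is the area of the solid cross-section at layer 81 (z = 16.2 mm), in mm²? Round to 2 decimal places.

At z = 16.2 mm: the 14.5×20.5 cube contributes its full rectangle (area 297.25 mm²); the cube at (11, -4) does not reach this height (z outside [16.5, 27]); Taking the union: only the 14.5×20.5 cube is present, so the union is just that shape — area = 297.25 mm²; (rotated 85° about Z; rotation is an isometry so areas/perimeters/island counts are preserved). Overall, the cross-section is a single solid region. Net area = 297.25 mm².

297.25 mm²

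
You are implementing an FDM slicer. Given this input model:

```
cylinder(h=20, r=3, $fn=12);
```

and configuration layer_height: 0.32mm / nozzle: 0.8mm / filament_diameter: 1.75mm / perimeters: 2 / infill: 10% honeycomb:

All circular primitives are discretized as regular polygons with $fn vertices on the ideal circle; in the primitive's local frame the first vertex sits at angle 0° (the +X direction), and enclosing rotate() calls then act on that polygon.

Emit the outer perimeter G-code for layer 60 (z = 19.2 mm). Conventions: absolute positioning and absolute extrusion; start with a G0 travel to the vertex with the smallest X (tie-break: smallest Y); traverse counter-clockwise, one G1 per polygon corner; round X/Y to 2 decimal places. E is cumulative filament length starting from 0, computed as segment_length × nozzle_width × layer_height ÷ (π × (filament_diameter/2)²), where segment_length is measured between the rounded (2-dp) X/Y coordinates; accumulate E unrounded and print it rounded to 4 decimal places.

At z = 19.2 mm: the r=3 cylinder gives a regular 12-gon of circumradius 3 (constant along its height). The outline is a single polygon with 12 vertices. Extrusion per mm of travel: 0.8 × 0.32 / (π × 0.875²) = 0.106432. Accumulating E over each segment gives final E = 1.9841.

G0 X-3.00 Y0.00 Z19.20
G1 X-2.60 Y-1.50 E0.1652
G1 X-1.50 Y-2.60 E0.3308
G1 X0.00 Y-3.00 E0.4960
G1 X1.50 Y-2.60 E0.6613
G1 X2.60 Y-1.50 E0.8268
G1 X3.00 Y0.00 E0.9921
G1 X2.60 Y1.50 E1.1573
G1 X1.50 Y2.60 E1.3228
G1 X0.00 Y3.00 E1.4881
G1 X-1.50 Y2.60 E1.6533
G1 X-2.60 Y1.50 E1.8189
G1 X-3.00 Y0.00 E1.9841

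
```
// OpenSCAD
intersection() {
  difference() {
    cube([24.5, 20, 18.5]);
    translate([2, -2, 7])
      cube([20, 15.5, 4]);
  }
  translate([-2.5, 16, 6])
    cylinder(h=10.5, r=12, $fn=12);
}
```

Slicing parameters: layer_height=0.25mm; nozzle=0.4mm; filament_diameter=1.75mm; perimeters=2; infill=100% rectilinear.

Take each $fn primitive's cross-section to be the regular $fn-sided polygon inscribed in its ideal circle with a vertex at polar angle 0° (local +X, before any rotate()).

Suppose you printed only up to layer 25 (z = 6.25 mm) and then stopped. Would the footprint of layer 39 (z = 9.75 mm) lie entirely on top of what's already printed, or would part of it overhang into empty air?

Compare the two slices. At z = 6.25: the cube (footprint 24.5×20) is included at this height (area 490.00 mm²); the cube at (2, -2) is not intersected at this z (z outside [7, 11]); After the difference (first − rest): none of the subtracted shapes is present at this height, so the 24.5×20 cube is unchanged — area = 490.00 mm²; the r=12 cylinder at (-2.5, 16) contributes a regular 12-gon of circumradius 12 (area = (12/2)·12.000²·sin(360°/12) = 432.00 mm²); Keeping only the common overlap: the r=12 cylinder at (-2.5, 16) partially overlaps that combined region; clipping to the common part keeps 114.69 mm² — area = 114.69 mm². At z = 9.75: the 24.5×20 cube contributes its full rectangle (area 490.00 mm²); the 20×15.5 cube at (2, -2) contributes its full rectangle (area 310.00 mm²); Taking the first minus the rest: starting from the 24.5×20 cube (490.00 mm²), the 20×15.5 cube at (2, -2) partially overlaps it — only the 270.00 mm² overlap (of its 310.00 mm²) is removed, clipping the outline — area = 220.00 mm²; the r=12 cylinder at (-2.5, 16) contributes a regular 12-gon of circumradius 12 (area = (12/2)·12.000²·sin(360°/12) = 432.00 mm²); After intersecting: the r=12 cylinder at (-2.5, 16) partially overlaps the result so far; clipping to the common part keeps 75.89 mm² — area = 75.89 mm². Checking containment: the cross-section at z = 9.75 is a subset of the cross-section at z = 6.25.

entirely on top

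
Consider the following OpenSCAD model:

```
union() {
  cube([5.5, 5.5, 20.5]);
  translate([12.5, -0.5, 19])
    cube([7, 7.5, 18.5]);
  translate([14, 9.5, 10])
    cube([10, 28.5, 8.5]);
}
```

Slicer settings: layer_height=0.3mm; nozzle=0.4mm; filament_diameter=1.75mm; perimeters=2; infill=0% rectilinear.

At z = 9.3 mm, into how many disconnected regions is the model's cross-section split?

1

At z = 9.3 mm: the 5.5×5.5 cube contributes its full rectangle; the cube at (12.5, -0.5) is not intersected at this z (z outside [19, 37.5]); the cube at (14, 9.5) is not intersected at this z (z outside [10, 18.5]); Taking the union: only the 5.5×5.5 cube is present, so the union is just that shape — 1 connected region. The result has 1 disconnected region.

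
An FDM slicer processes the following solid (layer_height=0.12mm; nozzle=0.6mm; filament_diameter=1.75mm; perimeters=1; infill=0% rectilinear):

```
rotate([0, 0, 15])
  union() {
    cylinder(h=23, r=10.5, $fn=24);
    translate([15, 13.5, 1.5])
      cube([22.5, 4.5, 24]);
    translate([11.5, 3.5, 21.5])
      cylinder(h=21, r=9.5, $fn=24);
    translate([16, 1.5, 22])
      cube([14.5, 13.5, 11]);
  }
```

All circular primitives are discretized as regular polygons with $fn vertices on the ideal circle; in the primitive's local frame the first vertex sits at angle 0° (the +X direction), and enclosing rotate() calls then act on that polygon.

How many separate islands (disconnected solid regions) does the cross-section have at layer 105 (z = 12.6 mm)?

At z = 12.6 mm: the r=10.5 cylinder gives a regular 24-gon of circumradius 10.5 (constant along its height); the cube at (15, 13.5) is present — its section is the full 22.5×4.5 rectangle; the cylinder at (11.5, 3.5) is not intersected at this z (z outside [21.5, 42.5]); the cube at (16, 1.5) does not reach this height (z outside [22, 33]); Taking the union: the 2 present regions are separate (no shared area or edge), so areas and boundary lengths simply add and each stays a separate island — 2 connected regions; (whole slice rotated 15° about Z — lengths, areas and connectivity unchanged). Overall, the cross-section has 2 separate islands. Island count = 2.

2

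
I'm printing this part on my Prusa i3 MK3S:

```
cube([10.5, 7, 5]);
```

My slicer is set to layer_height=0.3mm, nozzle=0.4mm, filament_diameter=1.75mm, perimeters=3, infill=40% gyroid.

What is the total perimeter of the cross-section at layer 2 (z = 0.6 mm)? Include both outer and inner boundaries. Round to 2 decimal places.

35.00 mm

At z = 0.6 mm: the cube is present — its section is the full 10.5×7 rectangle (perimeter 35.00 mm). Overall, the cross-section is a single solid region. Total boundary length (outer) = 35.00 mm.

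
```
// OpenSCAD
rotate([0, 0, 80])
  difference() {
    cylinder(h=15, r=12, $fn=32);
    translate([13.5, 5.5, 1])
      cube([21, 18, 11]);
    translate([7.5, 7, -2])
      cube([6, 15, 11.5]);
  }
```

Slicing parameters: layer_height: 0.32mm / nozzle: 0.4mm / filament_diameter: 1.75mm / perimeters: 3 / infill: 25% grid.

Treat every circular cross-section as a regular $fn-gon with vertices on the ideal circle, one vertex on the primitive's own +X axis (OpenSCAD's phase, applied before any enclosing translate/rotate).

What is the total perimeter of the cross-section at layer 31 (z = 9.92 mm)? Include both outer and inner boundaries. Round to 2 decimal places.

At z = 9.92 mm: the cylinder: section is a regular 32-gon, circumradius r=12 (perimeter = 2·32·12.000·sin(180°/32) = 75.28 mm); the cube at (13.5, 5.5) is present — its section is the full 21×18 rectangle (perimeter 78.00 mm); the cube at (7.5, 7) does not reach this height (z outside [-2, 9.5]); After the difference (first − rest): starting from the r=12 cylinder, the 21×18 cube at (13.5, 5.5) misses the remaining region (no effect) — boundary = 75.28 mm; (rotated 80° about Z; rotation is an isometry so areas/perimeters/island counts are preserved). Overall, the cross-section is a single solid region. Total boundary length (outer) = 75.28 mm.

75.28 mm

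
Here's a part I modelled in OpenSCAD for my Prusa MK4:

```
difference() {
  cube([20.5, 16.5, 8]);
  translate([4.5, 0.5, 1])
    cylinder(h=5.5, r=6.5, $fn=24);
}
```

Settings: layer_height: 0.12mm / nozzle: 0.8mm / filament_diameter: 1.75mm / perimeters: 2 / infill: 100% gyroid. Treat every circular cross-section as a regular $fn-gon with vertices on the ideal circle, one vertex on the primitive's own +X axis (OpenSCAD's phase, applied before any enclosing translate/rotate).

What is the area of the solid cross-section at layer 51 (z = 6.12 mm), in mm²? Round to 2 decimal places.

273.44 mm²

At z = 6.12 mm: the cube is present — its section is the full 20.5×16.5 rectangle (area 338.25 mm²); the r=6.5 cylinder at (4.5, 0.5) contributes a regular 24-gon of circumradius 6.5 (area = (24/2)·6.500²·sin(360°/24) = 131.22 mm²); After the difference (first − rest): starting from the 20.5×16.5 cube (338.25 mm²), the r=6.5 cylinder at (4.5, 0.5) partially overlaps it — only the 64.81 mm² overlap (of its 131.22 mm²) is removed, clipping the outline — area = 273.44 mm². Overall, the cross-section is a single solid region. Net area = 273.44 mm².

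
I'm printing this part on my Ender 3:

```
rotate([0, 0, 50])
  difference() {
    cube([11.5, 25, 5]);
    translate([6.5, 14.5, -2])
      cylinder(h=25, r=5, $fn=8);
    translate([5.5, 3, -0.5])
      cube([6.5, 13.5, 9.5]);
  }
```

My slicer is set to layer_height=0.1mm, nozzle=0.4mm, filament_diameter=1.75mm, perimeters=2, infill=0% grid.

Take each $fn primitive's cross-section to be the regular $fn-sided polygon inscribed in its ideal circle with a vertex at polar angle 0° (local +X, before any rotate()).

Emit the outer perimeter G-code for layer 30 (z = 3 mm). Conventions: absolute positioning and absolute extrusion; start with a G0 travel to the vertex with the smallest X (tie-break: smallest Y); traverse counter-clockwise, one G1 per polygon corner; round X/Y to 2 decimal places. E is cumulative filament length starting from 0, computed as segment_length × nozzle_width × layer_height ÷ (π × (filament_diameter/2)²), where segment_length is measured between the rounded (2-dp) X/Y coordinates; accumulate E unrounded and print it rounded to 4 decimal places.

G0 X-19.15 Y16.07 Z3.00
G1 X0.00 Y0.00 E0.4157
G1 X7.39 Y8.81 E0.6070
G1 X5.09 Y10.74 E0.6569
G1 X1.24 Y6.14 E0.7567
G1 X-4.06 Y10.59 E0.8717
G1 X-6.49 Y9.32 E0.9173
G1 X-10.14 Y10.47 E0.9810
G1 X-11.91 Y13.86 E1.0446
G1 X-10.76 Y17.51 E1.1082
G1 X-7.37 Y19.28 E1.1718
G1 X-5.78 Y18.78 E1.1995
G1 X-5.25 Y19.42 E1.2134
G1 X-11.76 Y24.88 E1.3547
G1 X-19.15 Y16.07 E1.5459

At z = 3 mm: the cube is present — its section is the full 11.5×25 rectangle; the cylinder at (6.5, 14.5): section is a regular 8-gon, circumradius r=5; the cube at (5.5, 3) is present — its section is the full 6.5×13.5 rectangle; After the difference (first − rest): starting from the 11.5×25 cube, the r=5 cylinder at (6.5, 14.5) lies inside it touching the edge (removes its full 70.71 mm²); the 6.5×13.5 cube at (5.5, 3) partially overlaps it — only the 47.36 mm² overlap (of its 87.75 mm²) is removed, clipping the outline — 1 connected region; (rotated 50° about Z; rotation is an isometry so areas/perimeters/island counts are preserved). The outline is a single polygon with 14 vertices. Extrusion per mm of travel: 0.4 × 0.1 / (π × 0.875²) = 0.016630. Accumulating E over each segment gives final E = 1.5459.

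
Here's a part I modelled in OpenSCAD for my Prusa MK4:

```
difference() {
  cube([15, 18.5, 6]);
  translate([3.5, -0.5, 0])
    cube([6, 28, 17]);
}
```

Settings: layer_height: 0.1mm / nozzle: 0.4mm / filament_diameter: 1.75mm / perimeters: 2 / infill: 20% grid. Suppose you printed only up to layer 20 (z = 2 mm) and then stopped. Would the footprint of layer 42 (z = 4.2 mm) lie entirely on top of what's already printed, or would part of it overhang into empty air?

entirely on top

Compare the two slices. At z = 2: the cube is present — its section is the full 15×18.5 rectangle (area 277.50 mm²); the cube at (3.5, -0.5) (footprint 6×28) is included at this height (area 168.00 mm²); Taking the first minus the rest: starting from the 15×18.5 cube (277.50 mm²), the 6×28 cube at (3.5, -0.5) partially overlaps it — only the 111.00 mm² overlap (of its 168.00 mm²) is removed, clipping the outline — area = 166.50 mm². At z = 4.2: the cube (footprint 15×18.5) is included at this height (area 277.50 mm²); the cube at (3.5, -0.5) (footprint 6×28) is included at this height (area 168.00 mm²); After the difference (first − rest): starting from the 15×18.5 cube (277.50 mm²), the 6×28 cube at (3.5, -0.5) partially overlaps it — only the 111.00 mm² overlap (of its 168.00 mm²) is removed, clipping the outline — area = 166.50 mm². Checking containment: the cross-section at z = 4.2 is a subset of the cross-section at z = 2.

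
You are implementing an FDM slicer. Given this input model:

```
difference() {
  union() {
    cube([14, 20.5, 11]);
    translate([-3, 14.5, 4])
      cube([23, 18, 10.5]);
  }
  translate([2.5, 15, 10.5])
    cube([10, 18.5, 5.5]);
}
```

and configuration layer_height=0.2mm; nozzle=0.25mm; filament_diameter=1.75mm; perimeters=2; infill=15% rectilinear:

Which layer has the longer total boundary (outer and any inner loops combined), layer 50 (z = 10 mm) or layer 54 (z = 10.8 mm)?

layer 54 (z = 10.8 mm)

Layer 50 (z = 10): the 14×20.5 cube contributes its full rectangle (perimeter 69.00 mm); the cube at (-3, 14.5) is present — its section is the full 23×18 rectangle (perimeter 82.00 mm); Combining (union): the regions partially overlap (shared area 84.00 mm²), so the edge portions inside another operand are dropped and the merged outline is re-measured after clipping — boundary = 111.00 mm; the cube at (2.5, 15) is not intersected at this z (z outside [10.5, 16]); Taking the first minus the rest: none of the subtracted shapes is present at this height, so the result so far is unchanged — boundary = 111.00 mm. So its perimeter = 111.00 mm. Layer 54 (z = 10.8): the 14×20.5 cube contributes its full rectangle (perimeter 69.00 mm); the 23×18 cube at (-3, 14.5) contributes its full rectangle (perimeter 82.00 mm); Combining (union): the regions partially overlap (shared area 84.00 mm²), so the edge portions inside another operand are dropped and the merged outline is re-measured after clipping — boundary = 111.00 mm; the cube at (2.5, 15) is present — its section is the full 10×18.5 rectangle (perimeter 57.00 mm); After the difference (first − rest): starting from that combined region, the 10×18.5 cube at (2.5, 15) partially overlaps it — only the 175.00 mm² overlap (of its 185.00 mm²) is removed, clipping the outline — boundary = 146.00 mm. So its perimeter = 146.00 mm. Layer 54 is larger (146.00 vs 111.00 mm).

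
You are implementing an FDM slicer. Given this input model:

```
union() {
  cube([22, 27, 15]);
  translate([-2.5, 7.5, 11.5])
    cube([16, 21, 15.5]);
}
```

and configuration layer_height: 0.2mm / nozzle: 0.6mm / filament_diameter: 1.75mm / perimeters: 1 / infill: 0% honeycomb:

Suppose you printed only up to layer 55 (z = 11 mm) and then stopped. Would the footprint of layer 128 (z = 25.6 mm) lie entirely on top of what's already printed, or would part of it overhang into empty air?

Compare the two slices. At z = 11: the cube (footprint 22×27) is included at this height (area 594.00 mm²); the cube at (-2.5, 7.5) does not reach this height (z outside [11.5, 27]); Combining (union): only the 22×27 cube is present, so the union is just that shape — area = 594.00 mm². At z = 25.6: the cube is not intersected at this z (z outside [0, 15]); the 16×21 cube at (-2.5, 7.5) contributes its full rectangle (area 336.00 mm²); Combining (union): only the 16×21 cube at (-2.5, 7.5) is present, so the union is just that shape — area = 336.00 mm². Checking containment: at z = 25.6 the cross-section extends beyond the z = 11 cross-section by about 72.75 mm².

part overhangs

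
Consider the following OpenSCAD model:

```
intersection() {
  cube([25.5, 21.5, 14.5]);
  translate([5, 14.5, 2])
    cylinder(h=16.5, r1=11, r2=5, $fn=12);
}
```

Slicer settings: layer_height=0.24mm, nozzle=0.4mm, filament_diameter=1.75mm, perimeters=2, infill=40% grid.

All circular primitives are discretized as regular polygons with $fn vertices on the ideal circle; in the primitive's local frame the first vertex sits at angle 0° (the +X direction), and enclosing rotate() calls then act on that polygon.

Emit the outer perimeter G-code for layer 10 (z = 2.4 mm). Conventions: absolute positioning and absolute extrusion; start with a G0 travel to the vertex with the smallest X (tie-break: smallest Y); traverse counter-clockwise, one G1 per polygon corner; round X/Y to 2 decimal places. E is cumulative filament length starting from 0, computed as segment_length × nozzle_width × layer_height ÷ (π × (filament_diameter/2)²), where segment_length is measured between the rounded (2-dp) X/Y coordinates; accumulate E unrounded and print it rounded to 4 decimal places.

At z = 2.4 mm: the 25.5×21.5 cube contributes its full rectangle; the cone at (5, 14.5) (r1=11→r2=5) has section circumradius 10.855 here — a regular 12-gon; After intersecting: the cone at (5, 14.5) partially overlaps the 25.5×21.5 cube; clipping to the common part keeps 242.80 mm² — 1 connected region. The outline is a single polygon with 8 vertices. Extrusion per mm of travel: 0.4 × 0.24 / (π × 0.875²) = 0.039912. Accumulating E over each segment gives final E = 2.3633.

G0 X0.00 Y4.99 Z2.40
G1 X5.00 Y3.65 E0.2066
G1 X10.43 Y5.10 E0.4309
G1 X14.40 Y9.07 E0.6550
G1 X15.85 Y14.50 E0.8793
G1 X14.40 Y19.93 E1.1036
G1 X12.83 Y21.50 E1.1923
G1 X0.00 Y21.50 E1.7043
G1 X0.00 Y4.99 E2.3633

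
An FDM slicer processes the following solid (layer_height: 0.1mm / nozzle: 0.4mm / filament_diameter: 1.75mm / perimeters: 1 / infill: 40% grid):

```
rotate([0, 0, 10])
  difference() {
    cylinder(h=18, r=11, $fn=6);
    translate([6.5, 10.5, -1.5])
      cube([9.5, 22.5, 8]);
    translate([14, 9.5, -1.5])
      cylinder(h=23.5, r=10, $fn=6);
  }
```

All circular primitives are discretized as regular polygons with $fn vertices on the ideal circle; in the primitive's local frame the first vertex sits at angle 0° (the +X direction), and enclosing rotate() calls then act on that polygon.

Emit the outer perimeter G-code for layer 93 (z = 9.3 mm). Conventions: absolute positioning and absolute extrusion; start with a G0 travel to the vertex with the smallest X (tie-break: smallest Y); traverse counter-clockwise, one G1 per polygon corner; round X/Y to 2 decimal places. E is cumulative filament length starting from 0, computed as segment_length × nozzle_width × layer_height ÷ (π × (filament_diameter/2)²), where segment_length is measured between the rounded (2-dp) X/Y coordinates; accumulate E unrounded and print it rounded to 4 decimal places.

G0 X-10.83 Y-1.91 Z9.30
G1 X-3.76 Y-10.34 E0.1830
G1 X7.07 Y-8.43 E0.3659
G1 X10.83 Y1.91 E0.5488
G1 X10.21 Y2.65 E0.5649
G1 X8.72 Y2.39 E0.5900
G1 X2.29 Y10.05 E0.7563
G1 X2.30 Y10.08 E0.7569
G1 X-7.07 Y8.43 E0.9151
G1 X-10.83 Y-1.91 E1.0981

At z = 9.3 mm: the r=11 cylinder contributes a regular 6-gon of circumradius 11; the cube at (6.5, 10.5) is absent (z outside [-1.5, 6.5]); the r=10 cylinder at (14, 9.5) contributes a regular 6-gon of circumradius 10; After the difference (first − rest): starting from the r=11 cylinder, the r=10 cylinder at (14, 9.5) partially overlaps it — only the 13.16 mm² overlap (of its 259.81 mm²) is removed, clipping the outline — 1 connected region; (rotated 10° about Z; rotation is an isometry so areas/perimeters/island counts are preserved). The outline is a single polygon with 9 vertices. Extrusion per mm of travel: 0.4 × 0.1 / (π × 0.875²) = 0.016630. Accumulating E over each segment gives final E = 1.0981.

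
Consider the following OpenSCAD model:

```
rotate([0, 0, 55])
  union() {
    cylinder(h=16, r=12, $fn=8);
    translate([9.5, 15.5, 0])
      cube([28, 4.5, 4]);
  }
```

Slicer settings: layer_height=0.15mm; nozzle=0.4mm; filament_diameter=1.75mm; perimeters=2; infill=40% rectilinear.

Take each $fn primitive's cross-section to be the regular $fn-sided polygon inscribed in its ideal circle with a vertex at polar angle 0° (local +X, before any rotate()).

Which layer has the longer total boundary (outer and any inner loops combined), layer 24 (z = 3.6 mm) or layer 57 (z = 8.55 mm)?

Layer 24 (z = 3.6): the r=12 cylinder contributes a regular 8-gon of circumradius 12 (perimeter = 2·8·12.000·sin(180°/8) = 73.48 mm); the cube at (9.5, 15.5) is present — its section is the full 28×4.5 rectangle (perimeter 65.00 mm); Taking the union: the 2 present regions are separate (no shared area or edge), so areas and boundary lengths simply add and each stays a separate island — boundary = 138.48 mm; (rotated 55° about Z; rotation is an isometry so areas/perimeters/island counts are preserved). So its perimeter = 138.48 mm. Layer 57 (z = 8.55): the cylinder: section is a regular 8-gon, circumradius r=12 (perimeter = 2·8·12.000·sin(180°/8) = 73.48 mm); the cube at (9.5, 15.5) does not reach this height (z outside [0, 4]); Merging all regions: only the r=12 cylinder is present, so the union is just that shape — boundary = 73.48 mm; (rotated 55° about Z; rotation is an isometry so areas/perimeters/island counts are preserved). So its perimeter = 73.48 mm. Layer 24 is larger (138.48 vs 73.48 mm).

layer 24 (z = 3.6 mm)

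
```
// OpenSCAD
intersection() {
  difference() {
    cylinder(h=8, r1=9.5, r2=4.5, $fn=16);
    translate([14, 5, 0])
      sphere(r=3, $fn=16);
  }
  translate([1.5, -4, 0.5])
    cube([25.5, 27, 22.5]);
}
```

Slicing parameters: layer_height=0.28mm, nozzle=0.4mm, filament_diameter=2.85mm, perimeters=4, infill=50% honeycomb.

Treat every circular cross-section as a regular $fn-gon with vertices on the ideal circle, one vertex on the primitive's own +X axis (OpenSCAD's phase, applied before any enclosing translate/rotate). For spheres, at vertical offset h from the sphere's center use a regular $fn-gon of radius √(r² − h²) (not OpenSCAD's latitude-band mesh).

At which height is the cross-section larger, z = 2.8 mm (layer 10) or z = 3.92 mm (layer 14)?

layer 10 (z = 2.8 mm)

Layer 10 (z = 2.8): the cone (r1=9.5→r2=4.5) has section circumradius 7.750 here — a regular 16-gon (area = (16/2)·7.750²·sin(360°/16) = 183.88 mm²); the r=3 sphere at (14, 5) slices to a regular 16-gon of circumradius 1.077 (√(r²−h²) with h=2.8 from center) (area = (16/2)·1.077²·sin(360°/16) = 3.55 mm²); After the difference (first − rest): starting from the cone (183.88 mm²), the r=3 sphere at (14, 5) misses the remaining region (no effect) — area = 183.88 mm²; the cube at (1.5, -4) (footprint 25.5×27) is included at this height (area 688.50 mm²); After intersecting: the 25.5×27 cube at (1.5, -4) partially overlaps that combined region; clipping to the common part keeps 57.73 mm² — area = 57.73 mm². So its area = 57.73 mm². Layer 14 (z = 3.92): the cone contributes a regular 16-gon of circumradius 7.050 (interpolated between r1=9.5 and r2=4.5 at t=0.490) (area = (16/2)·7.050²·sin(360°/16) = 152.16 mm²); the sphere at (14, 5) does not reach this height (|z−center|=3.920 > r=3); After the difference (first − rest): none of the subtracted shapes is present at this height, so the cone is unchanged — area = 152.16 mm²; the 25.5×27 cube at (1.5, -4) contributes its full rectangle (area 688.50 mm²); After intersecting: the 25.5×27 cube at (1.5, -4) partially overlaps that combined region; clipping to the common part keeps 47.90 mm² — area = 47.90 mm². So its area = 47.90 mm². Layer 10 is larger (57.73 vs 47.90 mm²).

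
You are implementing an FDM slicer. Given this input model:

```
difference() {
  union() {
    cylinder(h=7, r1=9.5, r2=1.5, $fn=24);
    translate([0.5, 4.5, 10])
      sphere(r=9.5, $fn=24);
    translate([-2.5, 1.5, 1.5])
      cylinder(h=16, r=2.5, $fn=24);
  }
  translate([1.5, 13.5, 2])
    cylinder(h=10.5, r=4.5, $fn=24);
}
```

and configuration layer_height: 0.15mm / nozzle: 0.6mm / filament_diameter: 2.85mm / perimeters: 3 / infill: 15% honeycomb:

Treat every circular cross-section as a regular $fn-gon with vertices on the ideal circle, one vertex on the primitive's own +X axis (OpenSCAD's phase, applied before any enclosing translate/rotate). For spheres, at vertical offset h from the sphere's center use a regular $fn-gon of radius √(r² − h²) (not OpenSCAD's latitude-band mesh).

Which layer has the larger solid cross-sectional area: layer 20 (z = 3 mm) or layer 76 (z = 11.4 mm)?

layer 76 (z = 11.4 mm)

Layer 20 (z = 3): the cone: at t=0.429 of its height the radius interpolates to r₁+(r₂−r₁)t = 6.071, giving a regular 24-gon of that circumradius (area = (24/2)·6.071²·sin(360°/24) = 114.49 mm²); the r=9.5 sphere at (0.5, 4.5) contributes a regular 24-gon of circumradius √(9.5²−7²) = 6.423 (area = (24/2)·6.423²·sin(360°/24) = 128.12 mm²); the cylinder at (-2.5, 1.5): section is a regular 24-gon, circumradius r=2.5 (area = (24/2)·2.500²·sin(360°/24) = 19.41 mm²); Combining (union): the regions partially overlap — summed areas 262.01 mm² minus the doubly-counted overlap 85.56 mm² gives 176.46 mm² — area = 176.46 mm²; the cylinder at (1.5, 13.5): section is a regular 24-gon, circumradius r=4.5 (area = (24/2)·4.500²·sin(360°/24) = 62.89 mm²); After the difference (first − rest): starting from the result so far (176.46 mm²), the r=4.5 cylinder at (1.5, 13.5) partially overlaps it — only the 7.21 mm² overlap (of its 62.89 mm²) is removed, clipping the outline — area = 169.24 mm². So its area = 169.24 mm². Layer 76 (z = 11.4): the cone is absent (z outside [0, 7]); the sphere at (0.5, 4.5): section is a regular 24-gon, circumradius = √(r²−h²) = √(9.5²−1.4²) = 9.396 (area = (24/2)·9.396²·sin(360°/24) = 274.21 mm²); the cylinder at (-2.5, 1.5): section is a regular 24-gon, circumradius r=2.5 (area = (24/2)·2.500²·sin(360°/24) = 19.41 mm²); Combining (union): the r=2.5 cylinder at (-2.5, 1.5) lies entirely inside the r=9.5 sphere at (0.5, 4.5), so the union is just the r=9.5 sphere at (0.5, 4.5) — area = 274.21 mm²; the r=4.5 cylinder at (1.5, 13.5) gives a regular 24-gon of circumradius 4.5 (constant along its height) (area = (24/2)·4.500²·sin(360°/24) = 62.89 mm²); Subtracting the remaining from the first: starting from the result so far (274.21 mm²), the r=4.5 cylinder at (1.5, 13.5) partially overlaps it — only the 30.75 mm² overlap (of its 62.89 mm²) is removed, clipping the outline — area = 243.46 mm². So its area = 243.46 mm². Layer 76 is larger (243.46 vs 169.24 mm²).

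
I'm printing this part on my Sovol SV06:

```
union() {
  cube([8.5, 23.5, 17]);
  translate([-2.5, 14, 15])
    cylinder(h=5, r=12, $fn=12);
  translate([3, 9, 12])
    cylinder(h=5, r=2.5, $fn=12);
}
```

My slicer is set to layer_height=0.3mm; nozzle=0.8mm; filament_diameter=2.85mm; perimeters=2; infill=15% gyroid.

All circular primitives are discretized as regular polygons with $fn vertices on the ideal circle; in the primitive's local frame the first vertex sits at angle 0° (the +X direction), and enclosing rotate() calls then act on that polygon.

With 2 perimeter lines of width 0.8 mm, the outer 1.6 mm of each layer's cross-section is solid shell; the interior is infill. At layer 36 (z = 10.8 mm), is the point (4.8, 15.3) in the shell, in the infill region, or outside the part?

At z = 10.8 mm: the cube (footprint 8.5×23.5) is included at this height; the cylinder at (-2.5, 14) is absent (z outside [15, 20]); the cylinder at (3, 9) is not intersected at this z (z outside [12, 17]); Combining (union): only the 8.5×23.5 cube is present, so the union is just that shape — 1 connected region. Overall, the cross-section is a single solid region. The nearest boundary edge runs (8.50, 0.00)→(8.50, 23.50); distance from the point to it = 3.70 mm. The point is inside the cross-section and 3.70 mm from the nearest boundary — more than the 1.6 mm shell width (2 × 0.8), so it's in the infill interior.

infill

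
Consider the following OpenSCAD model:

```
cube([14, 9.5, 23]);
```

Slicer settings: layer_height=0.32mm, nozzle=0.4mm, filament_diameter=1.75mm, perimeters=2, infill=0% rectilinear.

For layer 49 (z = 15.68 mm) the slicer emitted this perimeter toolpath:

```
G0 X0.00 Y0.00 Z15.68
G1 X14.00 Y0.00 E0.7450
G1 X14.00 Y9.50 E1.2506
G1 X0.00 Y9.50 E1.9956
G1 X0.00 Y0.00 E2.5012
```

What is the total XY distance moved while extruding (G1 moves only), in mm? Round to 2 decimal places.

Sum the Euclidean lengths of each G1 segment: total = 47.00 mm.

47.00 mm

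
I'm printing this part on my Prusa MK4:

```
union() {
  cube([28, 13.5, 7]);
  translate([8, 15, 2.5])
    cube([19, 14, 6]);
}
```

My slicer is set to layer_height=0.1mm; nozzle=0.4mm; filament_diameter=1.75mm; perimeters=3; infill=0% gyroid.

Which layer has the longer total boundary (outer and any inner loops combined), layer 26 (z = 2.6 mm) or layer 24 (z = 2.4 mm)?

layer 26 (z = 2.6 mm)

Layer 26 (z = 2.6): the cube (footprint 28×13.5) is included at this height (perimeter 83.00 mm); the cube at (8, 15) (footprint 19×14) is included at this height (perimeter 66.00 mm); Combining (union): the 2 present regions are separate (no shared area or edge), so areas and boundary lengths simply add and each stays a separate island — boundary = 149.00 mm. So its perimeter = 149.00 mm. Layer 24 (z = 2.4): the cube (footprint 28×13.5) is included at this height (perimeter 83.00 mm); the cube at (8, 15) is not intersected at this z (z outside [2.5, 8.5]); Taking the union: only the 28×13.5 cube is present, so the union is just that shape — boundary = 83.00 mm. So its perimeter = 83.00 mm. Layer 26 is larger (149.00 vs 83.00 mm).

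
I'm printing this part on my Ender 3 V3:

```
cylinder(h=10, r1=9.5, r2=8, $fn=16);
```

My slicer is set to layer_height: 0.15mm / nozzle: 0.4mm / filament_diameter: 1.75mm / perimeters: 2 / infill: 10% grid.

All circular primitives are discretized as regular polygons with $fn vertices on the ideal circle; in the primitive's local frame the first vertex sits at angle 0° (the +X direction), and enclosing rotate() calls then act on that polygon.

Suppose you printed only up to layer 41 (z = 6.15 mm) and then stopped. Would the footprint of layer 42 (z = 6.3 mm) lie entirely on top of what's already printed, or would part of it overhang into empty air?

Compare the two slices. At z = 6.15: the cone: at t=0.615 of its height the radius interpolates to r₁+(r₂−r₁)t = 8.578, giving a regular 16-gon of that circumradius (area = (16/2)·8.578²·sin(360°/16) = 225.24 mm²). At z = 6.3: the cone contributes a regular 16-gon of circumradius 8.555 (interpolated between r1=9.5 and r2=8 at t=0.630) (area = (16/2)·8.555²·sin(360°/16) = 224.06 mm²). Checking containment: the cross-section at z = 6.3 is a subset of the cross-section at z = 6.15.

entirely on top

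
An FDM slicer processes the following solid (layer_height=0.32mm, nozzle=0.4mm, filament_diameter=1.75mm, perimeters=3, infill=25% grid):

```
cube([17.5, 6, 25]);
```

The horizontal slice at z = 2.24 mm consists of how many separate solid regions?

1

At z = 2.24 mm: the 17.5×6 cube contributes its full rectangle. The result has 1 disconnected region.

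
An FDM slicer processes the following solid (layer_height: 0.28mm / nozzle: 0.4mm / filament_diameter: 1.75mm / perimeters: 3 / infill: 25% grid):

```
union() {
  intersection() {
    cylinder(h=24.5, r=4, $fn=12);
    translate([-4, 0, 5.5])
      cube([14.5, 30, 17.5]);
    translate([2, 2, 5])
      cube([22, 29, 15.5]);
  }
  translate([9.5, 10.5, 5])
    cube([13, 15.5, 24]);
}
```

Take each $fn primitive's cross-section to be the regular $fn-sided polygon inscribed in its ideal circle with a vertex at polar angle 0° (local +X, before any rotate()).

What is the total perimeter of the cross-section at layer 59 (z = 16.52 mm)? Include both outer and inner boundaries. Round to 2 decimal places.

62.00 mm

At z = 16.52 mm: the r=4 cylinder gives a regular 12-gon of circumradius 4 (constant along its height) (perimeter = 2·12·4.000·sin(180°/12) = 24.85 mm); the cube at (-4, 0) is present — its section is the full 14.5×30 rectangle (perimeter 89.00 mm); the cube at (2, 2) (footprint 22×29) is included at this height (perimeter 102.00 mm); Taking the intersection: the 14.5×30 cube at (-4, 0) partially overlaps the r=4 cylinder; clipping to the common part keeps 24.00 mm²; the 22×29 cube at (2, 2) partially overlaps the running intersection; clipping to the common part keeps 1.07 mm² — boundary = 5.00 mm; the cube at (9.5, 10.5) is present — its section is the full 13×15.5 rectangle (perimeter 57.00 mm); Merging all regions: the 2 present regions are separate (no shared area or edge), so areas and boundary lengths simply add and each stays a separate island — boundary = 62.00 mm. Overall, the cross-section has 2 separate islands. Total boundary length (outer) = 62.00 mm.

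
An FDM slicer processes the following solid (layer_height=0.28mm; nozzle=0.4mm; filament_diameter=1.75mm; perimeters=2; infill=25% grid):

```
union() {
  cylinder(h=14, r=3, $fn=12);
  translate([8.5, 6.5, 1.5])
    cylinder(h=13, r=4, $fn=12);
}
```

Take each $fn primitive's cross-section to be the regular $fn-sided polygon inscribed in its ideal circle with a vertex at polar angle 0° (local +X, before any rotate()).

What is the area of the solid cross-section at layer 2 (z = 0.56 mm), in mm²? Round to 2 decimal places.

27.00 mm²

At z = 0.56 mm: the cylinder: section is a regular 12-gon, circumradius r=3 (area = (12/2)·3.000²·sin(360°/12) = 27.00 mm²); the cylinder at (8.5, 6.5) is not intersected at this z (z outside [1.5, 14.5]); Merging all regions: only the r=3 cylinder is present, so the union is just that shape — area = 27.00 mm². Overall, the cross-section is a single solid region. Net area = 27.00 mm².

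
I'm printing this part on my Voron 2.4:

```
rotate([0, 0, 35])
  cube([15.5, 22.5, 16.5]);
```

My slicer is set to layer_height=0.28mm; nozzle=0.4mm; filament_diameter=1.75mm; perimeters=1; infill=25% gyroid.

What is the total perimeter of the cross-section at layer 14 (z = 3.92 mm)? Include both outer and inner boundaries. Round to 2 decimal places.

At z = 3.92 mm: the cube is present — its section is the full 15.5×22.5 rectangle (perimeter 76.00 mm); (whole slice rotated 35° about Z — lengths, areas and connectivity unchanged). Overall, the cross-section is a single solid region. Total boundary length (outer) = 76.00 mm.

76.00 mm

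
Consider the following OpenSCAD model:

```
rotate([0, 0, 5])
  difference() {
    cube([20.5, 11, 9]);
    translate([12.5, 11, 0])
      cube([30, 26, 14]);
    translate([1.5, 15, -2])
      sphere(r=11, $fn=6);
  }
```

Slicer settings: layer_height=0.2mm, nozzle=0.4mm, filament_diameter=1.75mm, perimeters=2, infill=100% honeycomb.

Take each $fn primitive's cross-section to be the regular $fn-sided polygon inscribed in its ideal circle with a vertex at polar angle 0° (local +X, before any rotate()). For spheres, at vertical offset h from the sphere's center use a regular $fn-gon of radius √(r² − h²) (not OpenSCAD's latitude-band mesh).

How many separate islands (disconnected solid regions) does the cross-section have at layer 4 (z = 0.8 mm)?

At z = 0.8 mm: the 20.5×11 cube contributes its full rectangle; the 30×26 cube at (12.5, 11) contributes its full rectangle; the sphere at (1.5, 15): section is a regular 6-gon, circumradius = √(r²−h²) = √(11²−2.8²) = 10.638; After the difference (first − rest): starting from the 20.5×11 cube, the 30×26 cube at (12.5, 11) misses the remaining region (no effect); the r=11 sphere at (1.5, 15) partially overlaps it — only the 43.39 mm² overlap (of its 294.00 mm²) is removed, clipping the outline — 1 connected region; (whole slice rotated 5° about Z — lengths, areas and connectivity unchanged). Overall, the cross-section is a single solid region. Island count = 1.

1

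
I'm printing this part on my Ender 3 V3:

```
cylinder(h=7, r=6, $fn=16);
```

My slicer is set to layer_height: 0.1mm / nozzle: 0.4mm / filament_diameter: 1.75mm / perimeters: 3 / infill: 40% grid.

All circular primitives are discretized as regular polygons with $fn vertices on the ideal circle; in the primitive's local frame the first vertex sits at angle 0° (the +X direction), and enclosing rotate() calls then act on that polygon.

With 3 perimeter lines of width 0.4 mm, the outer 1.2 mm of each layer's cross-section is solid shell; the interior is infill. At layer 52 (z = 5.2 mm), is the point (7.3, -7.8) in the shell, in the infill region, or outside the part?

At z = 5.2 mm: the r=6 cylinder gives a regular 16-gon of circumradius 6 (constant along its height). Overall, the cross-section is a single solid region. The nearest boundary edge runs (2.30, -5.54)→(4.24, -4.24); distance from the point to it = 4.69 mm. The point is not inside any of the regions above, so it lies outside the cross-section (4.69 mm from the nearest boundary).

outside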